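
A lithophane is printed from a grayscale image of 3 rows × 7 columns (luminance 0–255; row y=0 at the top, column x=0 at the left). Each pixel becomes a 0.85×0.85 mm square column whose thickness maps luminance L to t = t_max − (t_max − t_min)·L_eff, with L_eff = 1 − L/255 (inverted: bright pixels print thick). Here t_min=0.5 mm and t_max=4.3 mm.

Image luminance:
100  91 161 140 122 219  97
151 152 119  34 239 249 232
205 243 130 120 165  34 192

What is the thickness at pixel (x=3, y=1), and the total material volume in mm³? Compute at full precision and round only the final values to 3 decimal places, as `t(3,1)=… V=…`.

span = t_max - t_min = 4.3 - 0.5 = 3.800
L(3,1) = 34, L_eff = 1 - 34/255 = 0.866667 (inverted)
t(3,1) = 4.3 - 3.800·0.866667 = 1.007
Σt over all 3·7 pixels = 9879/170 ≈ 58.1117647
V = pitch²·Σt = 0.85²·9879/170 = 41.986

t(3,1)=1.007 V=41.986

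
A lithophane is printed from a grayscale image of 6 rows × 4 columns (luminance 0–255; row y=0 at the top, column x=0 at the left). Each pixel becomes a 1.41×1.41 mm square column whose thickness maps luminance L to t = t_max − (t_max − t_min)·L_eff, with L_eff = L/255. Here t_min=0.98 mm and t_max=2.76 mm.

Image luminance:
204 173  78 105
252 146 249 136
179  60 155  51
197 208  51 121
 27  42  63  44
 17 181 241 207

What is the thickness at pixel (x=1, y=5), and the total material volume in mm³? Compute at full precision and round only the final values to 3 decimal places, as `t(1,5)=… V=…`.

t(1,5)=1.497 V=87.463

span = t_max - t_min = 2.76 - 0.98 = 1.780
L(1,5) = 181, L_eff = 181/255 = 0.709804
t(1,5) = 2.76 - 1.780·0.709804 = 1.497
Σt over all 6·4 pixels = 560917/12750 ≈ 43.9934902
V = pitch²·Σt = 1.41²·560917/12750 = 87.463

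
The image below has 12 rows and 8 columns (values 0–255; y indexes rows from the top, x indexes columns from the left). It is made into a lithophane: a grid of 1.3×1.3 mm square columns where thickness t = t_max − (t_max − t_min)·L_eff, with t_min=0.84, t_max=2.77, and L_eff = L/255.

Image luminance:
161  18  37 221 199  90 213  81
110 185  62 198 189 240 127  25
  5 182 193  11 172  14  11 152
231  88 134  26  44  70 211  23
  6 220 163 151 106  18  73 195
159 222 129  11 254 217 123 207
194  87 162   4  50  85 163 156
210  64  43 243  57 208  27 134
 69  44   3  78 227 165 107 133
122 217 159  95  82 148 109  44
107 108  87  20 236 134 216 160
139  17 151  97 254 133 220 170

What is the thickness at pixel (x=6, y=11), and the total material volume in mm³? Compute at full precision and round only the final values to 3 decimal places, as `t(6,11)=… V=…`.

span = t_max - t_min = 2.77 - 0.84 = 1.930
L(6,11) = 220, L_eff = 220/255 = 0.862745
t(6,11) = 2.77 - 1.930·0.862745 = 1.105
Σt over all 12·8 pixels = 896273/5100 ≈ 175.7398039
V = pitch²·Σt = 1.3²·896273/5100 = 297.000

t(6,11)=1.105 V=297.000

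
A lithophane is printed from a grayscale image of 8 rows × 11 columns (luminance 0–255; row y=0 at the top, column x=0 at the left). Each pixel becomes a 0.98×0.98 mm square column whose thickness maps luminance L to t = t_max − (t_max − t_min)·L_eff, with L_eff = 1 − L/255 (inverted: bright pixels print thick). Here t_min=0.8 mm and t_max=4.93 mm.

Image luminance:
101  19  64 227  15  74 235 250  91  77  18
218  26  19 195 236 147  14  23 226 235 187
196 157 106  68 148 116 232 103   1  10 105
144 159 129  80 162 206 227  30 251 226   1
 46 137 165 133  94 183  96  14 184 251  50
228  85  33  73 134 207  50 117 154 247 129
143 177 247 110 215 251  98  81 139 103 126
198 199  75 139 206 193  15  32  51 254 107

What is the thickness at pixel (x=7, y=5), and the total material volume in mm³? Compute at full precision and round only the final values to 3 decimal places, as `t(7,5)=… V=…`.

span = t_max - t_min = 4.93 - 0.8 = 4.130
L(7,5) = 117, L_eff = 1 - 117/255 = 0.541176 (inverted)
t(7,5) = 4.93 - 4.130·0.541176 = 2.695
Σt over all 8·11 pixels = 2184733/8500 ≈ 257.0274118
V = pitch²·Σt = 0.98²·2184733/8500 = 246.849

t(7,5)=2.695 V=246.849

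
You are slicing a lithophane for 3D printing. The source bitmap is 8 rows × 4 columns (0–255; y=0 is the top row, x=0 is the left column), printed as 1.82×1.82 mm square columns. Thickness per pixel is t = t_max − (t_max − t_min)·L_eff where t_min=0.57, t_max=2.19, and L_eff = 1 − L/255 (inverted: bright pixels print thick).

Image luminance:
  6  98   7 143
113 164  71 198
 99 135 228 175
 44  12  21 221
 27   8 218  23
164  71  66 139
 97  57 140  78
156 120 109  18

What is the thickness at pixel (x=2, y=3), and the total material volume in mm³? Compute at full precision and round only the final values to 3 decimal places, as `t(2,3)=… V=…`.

span = t_max - t_min = 2.19 - 0.57 = 1.620
L(2,3) = 21, L_eff = 1 - 21/255 = 0.917647 (inverted)
t(2,3) = 2.19 - 1.620·0.917647 = 0.703
Σt over all 8·4 pixels = 82311/2125 ≈ 38.7345882
V = pitch²·Σt = 1.82²·82311/2125 = 128.304

t(2,3)=0.703 V=128.304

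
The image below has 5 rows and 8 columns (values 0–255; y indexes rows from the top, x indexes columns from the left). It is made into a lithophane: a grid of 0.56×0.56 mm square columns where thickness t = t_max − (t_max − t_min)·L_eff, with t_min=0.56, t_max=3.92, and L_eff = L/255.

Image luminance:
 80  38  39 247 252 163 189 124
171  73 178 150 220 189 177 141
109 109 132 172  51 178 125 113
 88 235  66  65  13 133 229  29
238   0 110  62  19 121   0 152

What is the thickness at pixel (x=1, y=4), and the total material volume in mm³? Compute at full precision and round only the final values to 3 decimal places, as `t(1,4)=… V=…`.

t(1,4)=3.920 V=28.594

span = t_max - t_min = 3.92 - 0.56 = 3.360
L(1,4) = 0, L_eff = 0/255 = 0.000000
t(1,4) = 3.92 - 3.360·0.000000 = 3.920
Σt over all 5·8 pixels = 38752/425 ≈ 91.1811765
V = pitch²·Σt = 0.56²·38752/425 = 28.594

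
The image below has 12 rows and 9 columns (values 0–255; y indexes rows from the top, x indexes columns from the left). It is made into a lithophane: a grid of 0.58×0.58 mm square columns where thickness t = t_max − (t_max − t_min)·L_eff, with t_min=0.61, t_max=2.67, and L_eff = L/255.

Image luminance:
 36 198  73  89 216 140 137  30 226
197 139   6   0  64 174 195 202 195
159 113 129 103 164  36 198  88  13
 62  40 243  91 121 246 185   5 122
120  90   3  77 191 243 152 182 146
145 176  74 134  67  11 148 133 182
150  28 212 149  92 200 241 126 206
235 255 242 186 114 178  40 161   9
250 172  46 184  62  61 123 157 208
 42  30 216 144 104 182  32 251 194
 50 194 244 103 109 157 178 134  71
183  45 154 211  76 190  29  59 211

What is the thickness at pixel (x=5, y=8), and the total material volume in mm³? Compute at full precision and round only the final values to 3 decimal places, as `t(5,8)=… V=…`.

span = t_max - t_min = 2.67 - 0.61 = 2.060
L(5,8) = 61, L_eff = 61/255 = 0.239216
t(5,8) = 2.67 - 2.060·0.239216 = 2.177
Σt over all 12·9 pixels = 2194523/12750 ≈ 172.1194510
V = pitch²·Σt = 0.58²·2194523/12750 = 57.901

t(5,8)=2.177 V=57.901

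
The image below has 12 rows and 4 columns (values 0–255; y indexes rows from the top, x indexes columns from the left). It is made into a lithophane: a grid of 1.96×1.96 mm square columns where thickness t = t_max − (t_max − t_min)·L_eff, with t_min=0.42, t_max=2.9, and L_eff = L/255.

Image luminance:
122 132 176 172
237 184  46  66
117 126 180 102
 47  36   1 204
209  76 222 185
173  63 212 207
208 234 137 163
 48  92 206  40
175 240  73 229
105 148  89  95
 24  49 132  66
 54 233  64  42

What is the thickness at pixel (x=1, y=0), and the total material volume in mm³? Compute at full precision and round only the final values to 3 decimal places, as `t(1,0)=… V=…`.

span = t_max - t_min = 2.9 - 0.42 = 2.480
L(1,0) = 132, L_eff = 132/255 = 0.517647
t(1,0) = 2.9 - 2.480·0.517647 = 1.616
Σt over all 12·4 pixels = 500458/6375 ≈ 78.5032157
V = pitch²·Σt = 1.96²·500458/6375 = 301.578

t(1,0)=1.616 V=301.578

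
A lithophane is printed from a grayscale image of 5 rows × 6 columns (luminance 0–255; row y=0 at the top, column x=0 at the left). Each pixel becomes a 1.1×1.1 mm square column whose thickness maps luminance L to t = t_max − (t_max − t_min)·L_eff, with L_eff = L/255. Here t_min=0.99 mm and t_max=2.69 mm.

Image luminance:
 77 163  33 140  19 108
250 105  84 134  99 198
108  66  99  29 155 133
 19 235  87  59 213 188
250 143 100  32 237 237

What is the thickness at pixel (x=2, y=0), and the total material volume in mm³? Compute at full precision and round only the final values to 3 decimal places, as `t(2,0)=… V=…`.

t(2,0)=2.470 V=66.994

span = t_max - t_min = 2.69 - 0.99 = 1.700
L(2,0) = 33, L_eff = 33/255 = 0.129412
t(2,0) = 2.69 - 1.700·0.129412 = 2.470
Σt over all 5·6 pixels = 1661/30 ≈ 55.3666667
V = pitch²·Σt = 1.1²·1661/30 = 66.994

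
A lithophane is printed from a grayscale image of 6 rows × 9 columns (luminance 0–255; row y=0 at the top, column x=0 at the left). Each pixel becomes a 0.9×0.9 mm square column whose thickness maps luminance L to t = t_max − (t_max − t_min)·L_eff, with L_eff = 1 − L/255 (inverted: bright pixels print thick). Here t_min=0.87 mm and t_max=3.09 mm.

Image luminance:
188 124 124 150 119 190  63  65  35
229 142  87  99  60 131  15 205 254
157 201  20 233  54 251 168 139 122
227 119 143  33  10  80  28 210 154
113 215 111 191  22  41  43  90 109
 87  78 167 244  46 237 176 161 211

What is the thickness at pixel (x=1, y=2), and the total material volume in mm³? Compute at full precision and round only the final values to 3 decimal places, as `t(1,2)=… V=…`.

t(1,2)=2.620 V=87.212

span = t_max - t_min = 3.09 - 0.87 = 2.220
L(1,2) = 201, L_eff = 1 - 201/255 = 0.211765 (inverted)
t(1,2) = 3.09 - 2.220·0.211765 = 2.620
Σt over all 6·9 pixels = 228796/2125 ≈ 107.6687059
V = pitch²·Σt = 0.9²·228796/2125 = 87.212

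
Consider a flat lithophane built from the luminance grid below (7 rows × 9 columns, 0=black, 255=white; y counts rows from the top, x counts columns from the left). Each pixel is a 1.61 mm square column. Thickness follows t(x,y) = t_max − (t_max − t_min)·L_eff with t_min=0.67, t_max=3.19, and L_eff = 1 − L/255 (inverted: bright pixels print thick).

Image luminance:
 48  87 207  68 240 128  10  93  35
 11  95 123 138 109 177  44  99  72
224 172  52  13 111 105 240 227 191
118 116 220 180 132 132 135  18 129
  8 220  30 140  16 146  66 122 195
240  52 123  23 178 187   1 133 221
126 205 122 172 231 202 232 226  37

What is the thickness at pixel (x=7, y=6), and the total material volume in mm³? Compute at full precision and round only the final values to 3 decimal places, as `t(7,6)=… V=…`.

t(7,6)=2.903 V=313.137

span = t_max - t_min = 3.19 - 0.67 = 2.520
L(7,6) = 226, L_eff = 1 - 226/255 = 0.113725 (inverted)
t(7,6) = 3.19 - 2.520·0.113725 = 2.903
Σt over all 7·9 pixels = 1026837/8500 ≈ 120.8043529
V = pitch²·Σt = 1.61²·1026837/8500 = 313.137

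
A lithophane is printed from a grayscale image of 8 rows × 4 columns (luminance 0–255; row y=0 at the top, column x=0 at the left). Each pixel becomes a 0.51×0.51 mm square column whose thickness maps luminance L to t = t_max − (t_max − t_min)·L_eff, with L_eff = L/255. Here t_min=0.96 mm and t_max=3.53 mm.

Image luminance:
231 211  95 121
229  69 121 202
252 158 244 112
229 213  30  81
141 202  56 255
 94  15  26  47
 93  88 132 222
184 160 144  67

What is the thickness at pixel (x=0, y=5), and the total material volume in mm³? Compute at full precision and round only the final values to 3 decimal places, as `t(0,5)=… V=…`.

span = t_max - t_min = 3.53 - 0.96 = 2.570
L(0,5) = 94, L_eff = 94/255 = 0.368627
t(0,5) = 3.53 - 2.570·0.368627 = 2.583
Σt over all 8·4 pixels = 143151/2125 ≈ 67.3651765
V = pitch²·Σt = 0.51²·143151/2125 = 17.522

t(0,5)=2.583 V=17.522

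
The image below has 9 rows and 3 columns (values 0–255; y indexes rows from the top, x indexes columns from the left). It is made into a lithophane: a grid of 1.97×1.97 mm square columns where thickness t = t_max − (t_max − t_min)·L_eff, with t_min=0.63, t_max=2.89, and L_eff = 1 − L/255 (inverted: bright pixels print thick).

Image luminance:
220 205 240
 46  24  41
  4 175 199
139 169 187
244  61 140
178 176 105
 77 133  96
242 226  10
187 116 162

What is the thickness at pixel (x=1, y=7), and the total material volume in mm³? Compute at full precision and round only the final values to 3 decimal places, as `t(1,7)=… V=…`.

span = t_max - t_min = 2.89 - 0.63 = 2.260
L(1,7) = 226, L_eff = 1 - 226/255 = 0.113725 (inverted)
t(1,7) = 2.89 - 2.260·0.113725 = 2.633
Σt over all 9·3 pixels = 1293007/25500 ≈ 50.7061569
V = pitch²·Σt = 1.97²·1293007/25500 = 196.786

t(1,7)=2.633 V=196.786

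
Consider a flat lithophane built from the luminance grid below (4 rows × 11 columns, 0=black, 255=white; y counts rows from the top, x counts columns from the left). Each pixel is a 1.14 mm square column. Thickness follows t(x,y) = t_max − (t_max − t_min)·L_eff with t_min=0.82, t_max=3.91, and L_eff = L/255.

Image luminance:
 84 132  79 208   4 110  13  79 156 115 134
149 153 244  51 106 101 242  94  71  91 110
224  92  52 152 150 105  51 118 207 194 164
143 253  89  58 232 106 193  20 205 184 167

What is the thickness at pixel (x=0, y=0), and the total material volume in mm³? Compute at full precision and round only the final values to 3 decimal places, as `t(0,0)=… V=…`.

span = t_max - t_min = 3.91 - 0.82 = 3.090
L(0,0) = 84, L_eff = 84/255 = 0.329412
t(0,0) = 3.91 - 3.090·0.329412 = 2.892
Σt over all 4·11 pixels = 175357/1700 ≈ 103.1511765
V = pitch²·Σt = 1.14²·175357/1700 = 134.055

t(0,0)=2.892 V=134.055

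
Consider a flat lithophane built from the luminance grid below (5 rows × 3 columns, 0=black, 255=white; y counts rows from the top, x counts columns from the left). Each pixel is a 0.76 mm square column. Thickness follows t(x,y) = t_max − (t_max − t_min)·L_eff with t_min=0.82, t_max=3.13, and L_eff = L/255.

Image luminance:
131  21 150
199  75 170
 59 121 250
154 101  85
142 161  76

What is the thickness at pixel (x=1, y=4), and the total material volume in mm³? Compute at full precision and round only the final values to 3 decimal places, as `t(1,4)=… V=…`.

span = t_max - t_min = 3.13 - 0.82 = 2.310
L(1,4) = 161, L_eff = 161/255 = 0.631373
t(1,4) = 3.13 - 2.310·0.631373 = 1.672
Σt over all 5·3 pixels = 12658/425 ≈ 29.7835294
V = pitch²·Σt = 0.76²·12658/425 = 17.203

t(1,4)=1.672 V=17.203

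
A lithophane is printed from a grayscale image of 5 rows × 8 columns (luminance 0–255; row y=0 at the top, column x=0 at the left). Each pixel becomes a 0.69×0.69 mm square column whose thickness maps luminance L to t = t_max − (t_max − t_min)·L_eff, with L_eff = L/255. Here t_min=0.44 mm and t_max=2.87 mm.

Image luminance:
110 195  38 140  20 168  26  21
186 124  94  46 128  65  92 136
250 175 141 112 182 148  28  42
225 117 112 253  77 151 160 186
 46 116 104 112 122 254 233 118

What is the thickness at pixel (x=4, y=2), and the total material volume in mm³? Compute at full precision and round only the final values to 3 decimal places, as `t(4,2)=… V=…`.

span = t_max - t_min = 2.87 - 0.44 = 2.430
L(4,2) = 182, L_eff = 182/255 = 0.713725
t(4,2) = 2.87 - 2.430·0.713725 = 1.136
Σt over all 5·8 pixels = 566507/8500 ≈ 66.6478824
V = pitch²·Σt = 0.69²·566507/8500 = 31.731

t(4,2)=1.136 V=31.731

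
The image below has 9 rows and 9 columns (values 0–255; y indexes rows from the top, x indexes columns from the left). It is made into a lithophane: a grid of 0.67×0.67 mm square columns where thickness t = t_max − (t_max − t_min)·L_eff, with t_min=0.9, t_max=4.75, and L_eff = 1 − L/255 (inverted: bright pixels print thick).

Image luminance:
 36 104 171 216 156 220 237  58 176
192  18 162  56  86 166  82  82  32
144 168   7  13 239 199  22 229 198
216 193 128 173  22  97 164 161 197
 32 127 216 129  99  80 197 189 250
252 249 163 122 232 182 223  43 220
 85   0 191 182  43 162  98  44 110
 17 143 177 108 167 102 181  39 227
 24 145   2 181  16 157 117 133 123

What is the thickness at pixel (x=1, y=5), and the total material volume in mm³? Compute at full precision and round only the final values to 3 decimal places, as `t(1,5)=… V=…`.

t(1,5)=4.659 V=105.915

span = t_max - t_min = 4.75 - 0.9 = 3.850
L(1,5) = 249, L_eff = 1 - 249/255 = 0.023529 (inverted)
t(1,5) = 4.75 - 3.850·0.023529 = 4.659
Σt over all 9·9 pixels = 1203313/5100 ≈ 235.9437255
V = pitch²·Σt = 0.67²·1203313/5100 = 105.915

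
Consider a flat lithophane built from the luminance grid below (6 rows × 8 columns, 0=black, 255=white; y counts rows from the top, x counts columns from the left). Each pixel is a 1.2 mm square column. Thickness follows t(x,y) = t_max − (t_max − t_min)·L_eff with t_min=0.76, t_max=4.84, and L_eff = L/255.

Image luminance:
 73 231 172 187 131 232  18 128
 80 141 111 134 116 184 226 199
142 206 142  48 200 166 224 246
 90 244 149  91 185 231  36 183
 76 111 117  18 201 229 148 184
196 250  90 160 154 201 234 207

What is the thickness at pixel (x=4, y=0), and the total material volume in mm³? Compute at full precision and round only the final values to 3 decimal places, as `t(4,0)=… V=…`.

span = t_max - t_min = 4.84 - 0.76 = 4.080
L(4,0) = 131, L_eff = 131/255 = 0.513725
t(4,0) = 4.84 - 4.080·0.513725 = 2.744
Σt over all 6·8 pixels = 111.968
V = pitch²·Σt = 1.2²·111.968 = 161.234

t(4,0)=2.744 V=161.234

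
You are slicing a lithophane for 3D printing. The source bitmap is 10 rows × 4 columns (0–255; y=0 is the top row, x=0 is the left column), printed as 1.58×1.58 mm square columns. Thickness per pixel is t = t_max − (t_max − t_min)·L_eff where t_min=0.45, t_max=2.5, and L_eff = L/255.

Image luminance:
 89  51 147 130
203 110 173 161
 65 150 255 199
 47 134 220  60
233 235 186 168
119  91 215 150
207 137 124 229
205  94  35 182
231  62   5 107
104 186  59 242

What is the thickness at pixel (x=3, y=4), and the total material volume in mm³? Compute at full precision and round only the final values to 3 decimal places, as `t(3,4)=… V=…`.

span = t_max - t_min = 2.5 - 0.45 = 2.050
L(3,4) = 168, L_eff = 168/255 = 0.658824
t(3,4) = 2.5 - 2.050·0.658824 = 1.149
Σt over all 10·4 pixels = 2722/51 ≈ 53.3725490
V = pitch²·Σt = 1.58²·2722/51 = 133.239

t(3,4)=1.149 V=133.239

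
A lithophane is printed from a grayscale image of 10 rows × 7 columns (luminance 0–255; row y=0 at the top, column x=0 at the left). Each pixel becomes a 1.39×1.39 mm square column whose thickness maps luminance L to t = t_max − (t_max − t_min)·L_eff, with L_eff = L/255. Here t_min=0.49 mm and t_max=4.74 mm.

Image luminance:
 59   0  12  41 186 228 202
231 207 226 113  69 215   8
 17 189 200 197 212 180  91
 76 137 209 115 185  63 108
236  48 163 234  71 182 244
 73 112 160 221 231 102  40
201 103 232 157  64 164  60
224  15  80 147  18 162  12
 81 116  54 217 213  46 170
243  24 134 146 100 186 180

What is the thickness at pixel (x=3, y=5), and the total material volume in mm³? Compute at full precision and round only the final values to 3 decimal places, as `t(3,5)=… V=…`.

span = t_max - t_min = 4.74 - 0.49 = 4.250
L(3,5) = 221, L_eff = 221/255 = 0.866667
t(3,5) = 4.74 - 4.250·0.866667 = 1.057
Σt over all 10·7 pixels = 5233/30 ≈ 174.4333333
V = pitch²·Σt = 1.39²·5233/30 = 337.023

t(3,5)=1.057 V=337.023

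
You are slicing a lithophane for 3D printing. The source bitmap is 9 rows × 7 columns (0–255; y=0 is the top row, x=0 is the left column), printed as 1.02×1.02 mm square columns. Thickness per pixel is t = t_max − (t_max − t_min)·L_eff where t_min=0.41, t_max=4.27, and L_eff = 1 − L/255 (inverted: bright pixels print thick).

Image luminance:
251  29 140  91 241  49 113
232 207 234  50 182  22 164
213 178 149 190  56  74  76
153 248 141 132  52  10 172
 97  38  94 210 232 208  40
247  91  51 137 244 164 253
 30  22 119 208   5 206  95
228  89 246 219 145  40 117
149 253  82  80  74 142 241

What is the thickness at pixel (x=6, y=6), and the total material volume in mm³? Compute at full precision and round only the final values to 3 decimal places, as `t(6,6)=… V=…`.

span = t_max - t_min = 4.27 - 0.41 = 3.860
L(6,6) = 95, L_eff = 1 - 95/255 = 0.627451 (inverted)
t(6,6) = 4.27 - 3.860·0.627451 = 1.848
Σt over all 9·7 pixels = 268949/1700 ≈ 158.2052941
V = pitch²·Σt = 1.02²·268949/1700 = 164.597

t(6,6)=1.848 V=164.597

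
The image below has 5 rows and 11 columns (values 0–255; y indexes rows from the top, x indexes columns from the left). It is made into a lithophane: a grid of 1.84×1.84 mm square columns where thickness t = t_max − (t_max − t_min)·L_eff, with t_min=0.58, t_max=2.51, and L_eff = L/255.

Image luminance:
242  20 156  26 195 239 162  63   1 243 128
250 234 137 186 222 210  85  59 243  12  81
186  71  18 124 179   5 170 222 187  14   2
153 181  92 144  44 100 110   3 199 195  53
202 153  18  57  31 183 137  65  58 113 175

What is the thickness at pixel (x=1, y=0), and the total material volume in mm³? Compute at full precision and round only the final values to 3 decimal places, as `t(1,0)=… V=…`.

span = t_max - t_min = 2.51 - 0.58 = 1.930
L(1,0) = 20, L_eff = 20/255 = 0.078431
t(1,0) = 2.51 - 1.930·0.078431 = 2.359
Σt over all 5·11 pixels = 2200541/25500 ≈ 86.2957255
V = pitch²·Σt = 1.84²·2200541/25500 = 292.163

t(1,0)=2.359 V=292.163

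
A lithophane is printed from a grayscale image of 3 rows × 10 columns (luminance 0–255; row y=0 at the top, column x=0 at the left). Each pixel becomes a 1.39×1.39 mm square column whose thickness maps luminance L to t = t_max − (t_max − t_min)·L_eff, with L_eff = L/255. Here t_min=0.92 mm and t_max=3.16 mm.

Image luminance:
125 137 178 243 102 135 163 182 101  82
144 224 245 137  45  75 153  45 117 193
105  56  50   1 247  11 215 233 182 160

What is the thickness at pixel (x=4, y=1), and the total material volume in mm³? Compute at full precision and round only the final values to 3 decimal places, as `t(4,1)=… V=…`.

t(4,1)=2.765 V=113.815

span = t_max - t_min = 3.16 - 0.92 = 2.240
L(4,1) = 45, L_eff = 45/255 = 0.176471
t(4,1) = 3.16 - 2.240·0.176471 = 2.765
Σt over all 3·10 pixels = 125178/2125 ≈ 58.9072941
V = pitch²·Σt = 1.39²·125178/2125 = 113.815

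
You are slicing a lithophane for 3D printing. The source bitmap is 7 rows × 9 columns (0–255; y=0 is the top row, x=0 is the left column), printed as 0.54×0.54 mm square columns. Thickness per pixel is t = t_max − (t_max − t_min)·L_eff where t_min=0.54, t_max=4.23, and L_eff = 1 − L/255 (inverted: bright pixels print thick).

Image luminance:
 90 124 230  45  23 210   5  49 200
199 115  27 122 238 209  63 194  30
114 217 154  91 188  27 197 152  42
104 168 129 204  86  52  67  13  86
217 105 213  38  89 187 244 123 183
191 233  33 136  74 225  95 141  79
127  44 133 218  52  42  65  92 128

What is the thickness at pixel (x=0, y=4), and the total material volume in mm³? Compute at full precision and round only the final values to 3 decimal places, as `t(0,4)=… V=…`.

span = t_max - t_min = 4.23 - 0.54 = 3.690
L(0,4) = 217, L_eff = 1 - 217/255 = 0.149020 (inverted)
t(0,4) = 4.23 - 3.690·0.149020 = 3.680
Σt over all 7·9 pixels = 1245003/8500 ≈ 146.4709412
V = pitch²·Σt = 0.54²·1245003/8500 = 42.711

t(0,4)=3.680 V=42.711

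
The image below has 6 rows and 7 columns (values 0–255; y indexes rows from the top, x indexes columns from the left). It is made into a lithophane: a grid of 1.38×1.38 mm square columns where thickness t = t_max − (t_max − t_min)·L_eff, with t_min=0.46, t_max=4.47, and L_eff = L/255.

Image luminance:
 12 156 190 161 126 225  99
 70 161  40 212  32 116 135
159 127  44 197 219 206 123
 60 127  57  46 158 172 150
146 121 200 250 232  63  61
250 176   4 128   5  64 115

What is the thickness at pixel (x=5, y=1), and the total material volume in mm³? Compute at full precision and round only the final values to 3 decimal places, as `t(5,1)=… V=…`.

t(5,1)=2.646 V=195.965

span = t_max - t_min = 4.47 - 0.46 = 4.010
L(5,1) = 116, L_eff = 116/255 = 0.454902
t(5,1) = 4.47 - 4.010·0.454902 = 2.646
Σt over all 6·7 pixels = 104959/1020 ≈ 102.9009804
V = pitch²·Σt = 1.38²·104959/1020 = 195.965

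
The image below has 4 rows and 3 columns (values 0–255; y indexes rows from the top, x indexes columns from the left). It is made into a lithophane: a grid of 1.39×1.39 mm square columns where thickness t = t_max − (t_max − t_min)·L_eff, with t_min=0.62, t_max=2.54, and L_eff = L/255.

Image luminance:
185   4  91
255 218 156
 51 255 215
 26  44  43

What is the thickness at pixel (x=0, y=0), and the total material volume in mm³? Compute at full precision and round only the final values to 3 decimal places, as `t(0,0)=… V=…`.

span = t_max - t_min = 2.54 - 0.62 = 1.920
L(0,0) = 185, L_eff = 185/255 = 0.725490
t(0,0) = 2.54 - 1.920·0.725490 = 1.147
Σt over all 4·3 pixels = 40082/2125 ≈ 18.8621176
V = pitch²·Σt = 1.39²·40082/2125 = 36.443

t(0,0)=1.147 V=36.443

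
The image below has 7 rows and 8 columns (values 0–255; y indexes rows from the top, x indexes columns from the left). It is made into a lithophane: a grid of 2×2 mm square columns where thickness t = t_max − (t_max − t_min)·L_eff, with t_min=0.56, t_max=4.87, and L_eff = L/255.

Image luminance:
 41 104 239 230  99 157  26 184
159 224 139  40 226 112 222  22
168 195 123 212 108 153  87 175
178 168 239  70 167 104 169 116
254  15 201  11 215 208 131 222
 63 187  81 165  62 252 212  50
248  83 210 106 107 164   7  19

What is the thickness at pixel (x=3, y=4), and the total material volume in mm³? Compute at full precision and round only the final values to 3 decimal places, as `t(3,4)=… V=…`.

span = t_max - t_min = 4.87 - 0.56 = 4.310
L(3,4) = 11, L_eff = 11/255 = 0.043137
t(3,4) = 4.87 - 4.310·0.043137 = 4.684
Σt over all 7·8 pixels = 1178987/8500 ≈ 138.7043529
V = pitch²·Σt = 2²·1178987/8500 = 554.817

t(3,4)=4.684 V=554.817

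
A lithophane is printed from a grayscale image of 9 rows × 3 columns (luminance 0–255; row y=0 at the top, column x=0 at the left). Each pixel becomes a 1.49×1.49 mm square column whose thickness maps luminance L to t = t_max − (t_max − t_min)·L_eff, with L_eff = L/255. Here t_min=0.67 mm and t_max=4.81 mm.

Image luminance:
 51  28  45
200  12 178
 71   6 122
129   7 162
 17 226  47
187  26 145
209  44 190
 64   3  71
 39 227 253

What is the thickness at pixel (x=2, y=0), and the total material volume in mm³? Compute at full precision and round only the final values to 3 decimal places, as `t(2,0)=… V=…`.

t(2,0)=4.079 V=188.879

span = t_max - t_min = 4.81 - 0.67 = 4.140
L(2,0) = 45, L_eff = 45/255 = 0.176471
t(2,0) = 4.81 - 4.140·0.176471 = 4.079
Σt over all 9·3 pixels = 723153/8500 ≈ 85.0768235
V = pitch²·Σt = 1.49²·723153/8500 = 188.879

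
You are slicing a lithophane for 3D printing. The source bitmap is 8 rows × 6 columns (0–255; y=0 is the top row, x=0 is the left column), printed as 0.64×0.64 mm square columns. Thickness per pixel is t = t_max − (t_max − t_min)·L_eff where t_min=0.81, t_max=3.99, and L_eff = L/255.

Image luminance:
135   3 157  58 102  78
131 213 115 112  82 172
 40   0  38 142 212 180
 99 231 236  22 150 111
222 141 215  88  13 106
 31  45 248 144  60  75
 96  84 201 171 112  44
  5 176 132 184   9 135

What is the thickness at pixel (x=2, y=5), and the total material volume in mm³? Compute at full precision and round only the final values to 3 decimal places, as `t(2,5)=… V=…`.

t(2,5)=0.897 V=50.067

span = t_max - t_min = 3.99 - 0.81 = 3.180
L(2,5) = 248, L_eff = 248/255 = 0.972549
t(2,5) = 3.99 - 3.180·0.972549 = 0.897
Σt over all 8·6 pixels = 259746/2125 ≈ 122.2334118
V = pitch²·Σt = 0.64²·259746/2125 = 50.067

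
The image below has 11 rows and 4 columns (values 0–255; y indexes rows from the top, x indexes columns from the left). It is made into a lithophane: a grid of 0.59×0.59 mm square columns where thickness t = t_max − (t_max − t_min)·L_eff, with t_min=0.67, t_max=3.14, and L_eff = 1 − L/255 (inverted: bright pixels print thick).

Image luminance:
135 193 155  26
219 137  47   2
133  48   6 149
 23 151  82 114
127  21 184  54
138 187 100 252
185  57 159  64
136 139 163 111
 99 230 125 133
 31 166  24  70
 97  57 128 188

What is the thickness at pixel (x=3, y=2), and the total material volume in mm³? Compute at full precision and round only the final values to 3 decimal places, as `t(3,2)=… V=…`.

t(3,2)=2.113 V=27.273

span = t_max - t_min = 3.14 - 0.67 = 2.470
L(3,2) = 149, L_eff = 1 - 149/255 = 0.415686 (inverted)
t(3,2) = 3.14 - 2.470·0.415686 = 2.113
Σt over all 11·4 pixels = 399571/5100 ≈ 78.3472549
V = pitch²·Σt = 0.59²·399571/5100 = 27.273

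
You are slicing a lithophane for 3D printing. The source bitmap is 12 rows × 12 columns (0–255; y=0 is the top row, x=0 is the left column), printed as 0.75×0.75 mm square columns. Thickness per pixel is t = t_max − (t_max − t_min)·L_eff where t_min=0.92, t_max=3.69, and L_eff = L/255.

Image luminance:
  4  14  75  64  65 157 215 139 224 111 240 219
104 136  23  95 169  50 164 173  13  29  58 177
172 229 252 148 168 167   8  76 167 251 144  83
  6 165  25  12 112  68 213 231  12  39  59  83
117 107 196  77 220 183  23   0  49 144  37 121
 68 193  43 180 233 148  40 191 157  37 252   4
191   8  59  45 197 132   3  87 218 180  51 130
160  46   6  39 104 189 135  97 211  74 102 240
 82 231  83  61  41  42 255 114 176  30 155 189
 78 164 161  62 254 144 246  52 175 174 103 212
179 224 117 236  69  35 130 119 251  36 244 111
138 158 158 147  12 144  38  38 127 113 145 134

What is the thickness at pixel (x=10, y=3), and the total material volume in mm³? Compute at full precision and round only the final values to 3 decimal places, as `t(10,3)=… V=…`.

t(10,3)=3.049 V=191.844

span = t_max - t_min = 3.69 - 0.92 = 2.770
L(10,3) = 59, L_eff = 59/255 = 0.231373
t(10,3) = 3.69 - 2.770·0.231373 = 3.049
Σt over all 12·12 pixels = 8696917/25500 ≈ 341.0555686
V = pitch²·Σt = 0.75²·8696917/25500 = 191.844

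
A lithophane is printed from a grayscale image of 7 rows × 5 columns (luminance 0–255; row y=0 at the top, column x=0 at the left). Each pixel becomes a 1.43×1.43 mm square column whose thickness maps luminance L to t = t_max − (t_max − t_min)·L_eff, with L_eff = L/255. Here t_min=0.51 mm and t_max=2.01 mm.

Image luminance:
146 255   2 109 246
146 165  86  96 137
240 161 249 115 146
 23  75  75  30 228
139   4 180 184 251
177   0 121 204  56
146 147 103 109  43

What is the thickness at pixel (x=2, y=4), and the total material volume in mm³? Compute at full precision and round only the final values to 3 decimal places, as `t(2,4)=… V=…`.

t(2,4)=0.951 V=88.598

span = t_max - t_min = 2.01 - 0.51 = 1.500
L(2,4) = 180, L_eff = 180/255 = 0.705882
t(2,4) = 2.01 - 1.500·0.705882 = 0.951
Σt over all 7·5 pixels = 14731/340 ≈ 43.3264706
V = pitch²·Σt = 1.43²·14731/340 = 88.598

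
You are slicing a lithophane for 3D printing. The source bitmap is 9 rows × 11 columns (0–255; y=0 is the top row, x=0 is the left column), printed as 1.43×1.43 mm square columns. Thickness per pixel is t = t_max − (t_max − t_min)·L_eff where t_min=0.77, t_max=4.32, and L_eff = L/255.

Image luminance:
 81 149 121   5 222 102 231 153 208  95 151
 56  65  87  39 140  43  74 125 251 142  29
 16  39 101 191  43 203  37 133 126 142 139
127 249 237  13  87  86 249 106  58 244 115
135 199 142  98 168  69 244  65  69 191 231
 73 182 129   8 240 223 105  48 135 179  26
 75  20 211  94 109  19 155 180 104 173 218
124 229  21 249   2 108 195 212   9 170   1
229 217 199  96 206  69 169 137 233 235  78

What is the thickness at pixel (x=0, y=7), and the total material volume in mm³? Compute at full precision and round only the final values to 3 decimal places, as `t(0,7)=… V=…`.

t(0,7)=2.594 V=509.743

span = t_max - t_min = 4.32 - 0.77 = 3.550
L(0,7) = 124, L_eff = 124/255 = 0.486275
t(0,7) = 4.32 - 3.550·0.486275 = 2.594
Σt over all 9·11 pixels = 1271303/5100 ≈ 249.2750980
V = pitch²·Σt = 1.43²·1271303/5100 = 509.743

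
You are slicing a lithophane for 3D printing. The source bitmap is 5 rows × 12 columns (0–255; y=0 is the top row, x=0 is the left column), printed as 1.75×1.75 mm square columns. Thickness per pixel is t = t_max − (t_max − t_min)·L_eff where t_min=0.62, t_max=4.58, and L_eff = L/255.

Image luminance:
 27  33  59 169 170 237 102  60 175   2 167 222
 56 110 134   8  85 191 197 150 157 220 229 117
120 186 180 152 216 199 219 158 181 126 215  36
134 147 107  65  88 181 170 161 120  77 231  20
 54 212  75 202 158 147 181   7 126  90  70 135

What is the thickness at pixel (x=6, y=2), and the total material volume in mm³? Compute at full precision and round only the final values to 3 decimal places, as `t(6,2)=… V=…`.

t(6,2)=1.179 V=460.011

span = t_max - t_min = 4.58 - 0.62 = 3.960
L(6,2) = 219, L_eff = 219/255 = 0.858824
t(6,2) = 4.58 - 3.960·0.858824 = 1.179
Σt over all 5·12 pixels = 319191/2125 ≈ 150.2075294
V = pitch²·Σt = 1.75²·319191/2125 = 460.011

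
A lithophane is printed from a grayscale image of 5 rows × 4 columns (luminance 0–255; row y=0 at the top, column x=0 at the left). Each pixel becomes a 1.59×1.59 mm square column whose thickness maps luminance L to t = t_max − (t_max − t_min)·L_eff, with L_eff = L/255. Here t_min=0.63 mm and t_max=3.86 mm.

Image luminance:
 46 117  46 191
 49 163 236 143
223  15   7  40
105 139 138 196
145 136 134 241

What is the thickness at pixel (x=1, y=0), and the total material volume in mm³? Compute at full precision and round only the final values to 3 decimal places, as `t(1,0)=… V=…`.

span = t_max - t_min = 3.86 - 0.63 = 3.230
L(1,0) = 117, L_eff = 117/255 = 0.458824
t(1,0) = 3.86 - 3.230·0.458824 = 2.378
Σt over all 5·4 pixels = 6811/150 ≈ 45.4066667
V = pitch²·Σt = 1.59²·6811/150 = 114.793

t(1,0)=2.378 V=114.793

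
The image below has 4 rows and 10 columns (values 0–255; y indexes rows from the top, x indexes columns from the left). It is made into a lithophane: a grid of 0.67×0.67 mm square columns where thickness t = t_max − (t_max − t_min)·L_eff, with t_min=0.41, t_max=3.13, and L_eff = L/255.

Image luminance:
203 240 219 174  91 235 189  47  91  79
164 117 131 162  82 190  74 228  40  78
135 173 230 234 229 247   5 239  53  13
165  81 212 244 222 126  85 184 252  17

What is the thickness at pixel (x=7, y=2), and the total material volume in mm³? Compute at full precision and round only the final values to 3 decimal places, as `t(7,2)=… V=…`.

span = t_max - t_min = 3.13 - 0.41 = 2.720
L(7,2) = 239, L_eff = 239/255 = 0.937255
t(7,2) = 3.13 - 2.720·0.937255 = 0.581
Σt over all 4·10 pixels = 4606/75 ≈ 61.4133333
V = pitch²·Σt = 0.67²·4606/75 = 27.568

t(7,2)=0.581 V=27.568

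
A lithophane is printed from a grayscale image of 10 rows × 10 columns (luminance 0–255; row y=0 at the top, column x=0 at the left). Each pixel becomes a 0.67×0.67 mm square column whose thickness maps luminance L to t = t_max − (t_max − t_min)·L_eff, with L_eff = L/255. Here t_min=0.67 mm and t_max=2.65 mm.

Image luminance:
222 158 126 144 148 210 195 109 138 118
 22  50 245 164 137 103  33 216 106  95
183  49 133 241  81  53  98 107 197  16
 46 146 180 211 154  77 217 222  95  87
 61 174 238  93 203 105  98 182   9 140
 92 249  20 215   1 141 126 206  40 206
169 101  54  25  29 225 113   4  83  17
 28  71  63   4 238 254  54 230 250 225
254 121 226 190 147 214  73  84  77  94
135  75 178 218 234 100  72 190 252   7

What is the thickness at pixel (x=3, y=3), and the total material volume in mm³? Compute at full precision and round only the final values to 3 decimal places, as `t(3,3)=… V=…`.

t(3,3)=1.012 V=73.266

span = t_max - t_min = 2.65 - 0.67 = 1.980
L(3,3) = 211, L_eff = 211/255 = 0.827451
t(3,3) = 2.65 - 1.980·0.827451 = 1.012
Σt over all 10·10 pixels = 693653/4250 ≈ 163.2124706
V = pitch²·Σt = 0.67²·693653/4250 = 73.266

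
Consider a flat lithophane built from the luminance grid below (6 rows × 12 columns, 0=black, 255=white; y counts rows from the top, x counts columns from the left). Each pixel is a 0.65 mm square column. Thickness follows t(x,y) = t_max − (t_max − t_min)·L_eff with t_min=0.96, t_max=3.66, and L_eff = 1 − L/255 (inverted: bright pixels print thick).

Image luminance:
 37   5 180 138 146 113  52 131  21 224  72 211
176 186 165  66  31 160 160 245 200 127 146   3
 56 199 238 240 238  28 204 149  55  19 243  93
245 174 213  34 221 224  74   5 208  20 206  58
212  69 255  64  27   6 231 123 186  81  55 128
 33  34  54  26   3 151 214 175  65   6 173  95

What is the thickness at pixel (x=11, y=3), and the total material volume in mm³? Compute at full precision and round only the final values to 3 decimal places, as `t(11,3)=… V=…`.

span = t_max - t_min = 3.66 - 0.96 = 2.700
L(11,3) = 58, L_eff = 1 - 58/255 = 0.772549 (inverted)
t(11,3) = 3.66 - 2.700·0.772549 = 1.574
Σt over all 6·12 pixels = 138897/850 ≈ 163.4082353
V = pitch²·Σt = 0.65²·138897/850 = 69.040

t(11,3)=1.574 V=69.040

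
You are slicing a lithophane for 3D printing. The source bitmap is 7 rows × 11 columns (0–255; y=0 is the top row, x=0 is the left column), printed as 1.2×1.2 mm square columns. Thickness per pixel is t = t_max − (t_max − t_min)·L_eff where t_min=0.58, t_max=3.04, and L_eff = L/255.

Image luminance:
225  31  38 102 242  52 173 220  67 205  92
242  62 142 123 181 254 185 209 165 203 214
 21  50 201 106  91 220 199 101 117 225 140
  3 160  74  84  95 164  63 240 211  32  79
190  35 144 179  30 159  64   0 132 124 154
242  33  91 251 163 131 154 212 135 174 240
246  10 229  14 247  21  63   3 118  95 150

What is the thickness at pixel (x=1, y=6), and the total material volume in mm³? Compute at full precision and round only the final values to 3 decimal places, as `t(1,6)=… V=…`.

t(1,6)=2.944 V=193.490

span = t_max - t_min = 3.04 - 0.58 = 2.460
L(1,6) = 10, L_eff = 10/255 = 0.039216
t(1,6) = 3.04 - 2.460·0.039216 = 2.944
Σt over all 7·11 pixels = 134.368
V = pitch²·Σt = 1.2²·134.368 = 193.490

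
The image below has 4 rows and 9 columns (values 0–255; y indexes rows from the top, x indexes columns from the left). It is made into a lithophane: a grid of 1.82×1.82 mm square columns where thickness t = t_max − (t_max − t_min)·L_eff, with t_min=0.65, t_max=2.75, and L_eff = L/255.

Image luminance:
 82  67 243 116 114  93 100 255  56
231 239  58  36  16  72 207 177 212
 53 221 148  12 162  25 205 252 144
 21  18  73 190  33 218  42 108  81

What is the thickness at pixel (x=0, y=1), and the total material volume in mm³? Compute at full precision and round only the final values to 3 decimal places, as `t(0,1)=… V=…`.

t(0,1)=0.848 V=208.447

span = t_max - t_min = 2.75 - 0.65 = 2.100
L(0,1) = 231, L_eff = 231/255 = 0.905882
t(0,1) = 2.75 - 2.100·0.905882 = 0.848
Σt over all 4·9 pixels = 5349/85 ≈ 62.9294118
V = pitch²·Σt = 1.82²·5349/85 = 208.447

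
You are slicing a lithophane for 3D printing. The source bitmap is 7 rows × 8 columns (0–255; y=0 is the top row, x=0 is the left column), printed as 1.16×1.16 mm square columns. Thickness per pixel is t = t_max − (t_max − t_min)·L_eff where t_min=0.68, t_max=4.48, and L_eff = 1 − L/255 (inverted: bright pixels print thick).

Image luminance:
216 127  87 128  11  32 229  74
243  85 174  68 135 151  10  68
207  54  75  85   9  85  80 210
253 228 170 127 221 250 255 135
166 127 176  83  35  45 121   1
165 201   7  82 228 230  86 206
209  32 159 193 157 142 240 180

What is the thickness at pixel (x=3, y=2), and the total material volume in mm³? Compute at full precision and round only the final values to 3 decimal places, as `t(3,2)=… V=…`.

span = t_max - t_min = 4.48 - 0.68 = 3.800
L(3,2) = 85, L_eff = 1 - 85/255 = 0.666667 (inverted)
t(3,2) = 4.48 - 3.800·0.666667 = 1.947
Σt over all 7·8 pixels = 192059/1275 ≈ 150.6345098
V = pitch²·Σt = 1.16²·192059/1275 = 202.694

t(3,2)=1.947 V=202.694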